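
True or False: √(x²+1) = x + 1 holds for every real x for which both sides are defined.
False.

Claim: √(x²+1) = x + 1.
Test a specific point where both sides are defined: x = 1/2.
LHS = √(x²+1) ≈ 1.1180
RHS = x + 1 ≈ 1.5000
Since 1.1180 ≠ 1.5000, the equation fails at this point, so it cannot hold for every real x for which both sides are defined.
(x+1)² = x² + 2x + 1 ≠ x² + 1 unless x = 0.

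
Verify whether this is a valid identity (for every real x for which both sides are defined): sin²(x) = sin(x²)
Claim: sin²(x) = sin(x²).
Test a specific point where both sides are defined: x = 2π/3.
LHS = sin²(x) ≈ 0.7500
RHS = sin(x²) ≈ -0.9474
Since 0.7500 ≠ -0.9474, the equation fails at this point, so it cannot hold for every real x for which both sides are defined.
sin²(x) means (sin x)², squaring the output; sin(x²) squares the input. These are different functions.

Conclusion: No, this is NOT an identity.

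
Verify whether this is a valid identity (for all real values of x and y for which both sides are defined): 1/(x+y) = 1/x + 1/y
No, this is NOT an identity.

Claim: 1/(x+y) = 1/x + 1/y.
Test a specific point where both sides are defined: x = 1/2, y = 3/2.
LHS = 1/(x+y) ≈ 0.5000
RHS = 1/x + 1/y ≈ 2.6667
Since 0.5000 ≠ 2.6667, the equation fails at this point, so it cannot hold for all real values of x and y for which both sides are defined.
1/x + 1/y = (x+y)/(xy), which is not 1/(x+y).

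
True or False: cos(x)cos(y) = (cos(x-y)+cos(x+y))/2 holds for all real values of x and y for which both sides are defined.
Claim: cos(x)cos(y) = (cos(x-y)+cos(x+y))/2.
Reasoning: cos(x-y) = cos(x)cos(y) + sin(x)sin(y) and cos(x+y) = cos(x)cos(y) - sin(x)sin(y). Adding, cos(x-y) + cos(x+y) = 2cos(x)cos(y); divide by 2.
So the two sides agree for all real values of x and y for which both sides are defined.

Conclusion: True.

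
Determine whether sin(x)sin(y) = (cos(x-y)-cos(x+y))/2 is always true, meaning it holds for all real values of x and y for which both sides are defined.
Yes, this is an identity.

Claim: sin(x)sin(y) = (cos(x-y)-cos(x+y))/2.
Reasoning: cos(x-y) = cos(x)cos(y) + sin(x)sin(y) and cos(x+y) = cos(x)cos(y) - sin(x)sin(y). Subtracting, cos(x-y) - cos(x+y) = 2sin(x)sin(y); divide by 2.
So the two sides agree for all real values of x and y for which both sides are defined.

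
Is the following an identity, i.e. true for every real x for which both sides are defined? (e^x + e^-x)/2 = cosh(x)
Claim: (e^x + e^-x)/2 = cosh(x).
Reasoning: This is exactly the definition of the hyperbolic cosine: cosh(x) := (e^x + e^-x)/2.
So the two sides agree for every real x for which both sides are defined.

Conclusion: Yes, this is an identity.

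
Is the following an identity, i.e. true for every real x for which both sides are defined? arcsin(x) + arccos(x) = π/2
Claim: arcsin(x) + arccos(x) = π/2.
Reasoning: Both sides are defined for -1 ≤ x ≤ 1. Let θ = arcsin(x), so sin θ = x and θ ∈ [-π/2, π/2]. Then cos(π/2 - θ) = sin θ = x and π/2 - θ ∈ [0, π], which is exactly the range of arccos, so arccos(x) = π/2 - θ. Adding: arcsin(x) + arccos(x) = θ + (π/2 - θ) = π/2.
So the two sides agree for every real x for which both sides are defined.

Conclusion: Yes, this is an identity.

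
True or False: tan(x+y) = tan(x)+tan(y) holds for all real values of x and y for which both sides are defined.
Claim: tan(x+y) = tan(x)+tan(y).
Test a specific point where both sides are defined: x = 2π/3, y = π/4.
LHS = tan(x+y) ≈ -0.2679
RHS = tan(x)+tan(y) ≈ -0.7321
Since -0.2679 ≠ -0.7321, the equation fails at this point, so it cannot hold for all real values of x and y for which both sides are defined.
The correct formula is tan(x+y) = (tan(x) + tan(y))/(1 - tan(x)tan(y)).

Conclusion: False.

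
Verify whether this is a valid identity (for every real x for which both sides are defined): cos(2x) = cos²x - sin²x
Claim: cos(2x) = cos²x - sin²x.
Reasoning: Put y = x in the addition formula cos(x+y) = cos(x)cos(y) - sin(x)sin(y): cos(2x) = cos²x - sin²x.
So the two sides agree for every real x for which both sides are defined.

Conclusion: Yes, this is an identity.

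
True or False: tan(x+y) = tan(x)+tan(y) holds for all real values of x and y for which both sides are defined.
False.

Claim: tan(x+y) = tan(x)+tan(y).
Test a specific point where both sides are defined: x = π/4, y = 2π/3.
LHS = tan(x+y) ≈ -0.2679
RHS = tan(x)+tan(y) ≈ -0.7321
Since -0.2679 ≠ -0.7321, the equation fails at this point, so it cannot hold for all real values of x and y for which both sides are defined.
The correct formula is tan(x+y) = (tan(x) + tan(y))/(1 - tan(x)tan(y)).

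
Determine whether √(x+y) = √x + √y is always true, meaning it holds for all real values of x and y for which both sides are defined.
Claim: √(x+y) = √x + √y.
Test a specific point where both sides are defined: x = 1, y = 3.
LHS = √(x+y) ≈ 2.0000
RHS = √x + √y ≈ 2.7321
Since 2.0000 ≠ 2.7321, the equation fails at this point, so it cannot hold for all real values of x and y for which both sides are defined.
Squaring the right side gives x + 2√(xy) + y, not x + y.

Conclusion: No, this is NOT an identity.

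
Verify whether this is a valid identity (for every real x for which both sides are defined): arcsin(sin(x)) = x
Claim: arcsin(sin(x)) = x.
Test a specific point where both sides are defined: x = 2π/3.
LHS = arcsin(sin(x)) ≈ 1.0472
RHS = x ≈ 2.0944
Since 1.0472 ≠ 2.0944, the equation fails at this point, so it cannot hold for every real x for which both sides are defined.
arcsin only returns values in [-π/2, π/2], so arcsin(sin(x)) = x holds only for x in that interval, not for all real x.

Conclusion: No, this is NOT an identity.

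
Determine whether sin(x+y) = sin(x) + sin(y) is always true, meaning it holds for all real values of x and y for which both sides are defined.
Claim: sin(x+y) = sin(x) + sin(y).
Test a specific point where both sides are defined: x = -π/6, y = -π/2.
LHS = sin(x+y) ≈ -0.8660
RHS = sin(x) + sin(y) ≈ -1.5000
Since -0.8660 ≠ -1.5000, the equation fails at this point, so it cannot hold for all real values of x and y for which both sides are defined.
The correct expansion is sin(x+y) = sin(x)cos(y) + cos(x)sin(y); sine is not additive.

Conclusion: No, this is NOT an identity.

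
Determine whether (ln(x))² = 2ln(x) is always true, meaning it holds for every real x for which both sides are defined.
Claim: (ln(x))² = 2ln(x).
Test a specific point where both sides are defined: x = 3/2.
LHS = (ln(x))² ≈ 0.1644
RHS = 2ln(x) ≈ 0.8109
Since 0.1644 ≠ 0.8109, the equation fails at this point, so it cannot hold for every real x for which both sides are defined.
2ln(x) equals ln(x²), which is not the same as (ln x)².

Conclusion: No, this is NOT an identity.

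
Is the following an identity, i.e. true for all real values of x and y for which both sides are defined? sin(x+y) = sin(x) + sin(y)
Claim: sin(x+y) = sin(x) + sin(y).
Test a specific point where both sides are defined: x = 3π/4, y = π.
LHS = sin(x+y) ≈ -0.7071
RHS = sin(x) + sin(y) ≈ 0.7071
Since -0.7071 ≠ 0.7071, the equation fails at this point, so it cannot hold for all real values of x and y for which both sides are defined.
The correct expansion is sin(x+y) = sin(x)cos(y) + cos(x)sin(y); sine is not additive.

Conclusion: No, this is NOT an identity.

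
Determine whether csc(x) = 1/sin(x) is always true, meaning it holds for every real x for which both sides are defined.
Claim: csc(x) = 1/sin(x).
Reasoning: csc(x) is by definition the reciprocal of sin(x), wherever sin(x) ≠ 0.
So the two sides agree for every real x for which both sides are defined.

Conclusion: Yes, this is an identity.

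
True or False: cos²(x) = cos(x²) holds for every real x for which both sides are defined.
Claim: cos²(x) = cos(x²).
Test a specific point where both sides are defined: x = -π/2.
LHS = cos²(x) ≈ 0.0000
RHS = cos(x²) ≈ -0.7812
Since 0.0000 ≠ -0.7812, the equation fails at this point, so it cannot hold for every real x for which both sides are defined.
cos²(x) means (cos x)², squaring the output; cos(x²) squares the input. These are different functions.

Conclusion: False.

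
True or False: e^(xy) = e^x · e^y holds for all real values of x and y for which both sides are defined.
Claim: e^(xy) = e^x · e^y.
Test a specific point where both sides are defined: x = 2, y = 3/2.
LHS = e^(xy) ≈ 20.0855
RHS = e^x · e^y ≈ 33.1155
Since 20.0855 ≠ 33.1155, the equation fails at this point, so it cannot hold for all real values of x and y for which both sides are defined.
e^x · e^y = e^(x+y), not e^(xy).

Conclusion: False.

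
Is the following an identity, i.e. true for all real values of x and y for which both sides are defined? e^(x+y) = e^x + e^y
No, this is NOT an identity.

Claim: e^(x+y) = e^x + e^y.
Test a specific point where both sides are defined: x = -2, y = 3/2.
LHS = e^(x+y) ≈ 0.6065
RHS = e^x + e^y ≈ 4.6170
Since 0.6065 ≠ 4.6170, the equation fails at this point, so it cannot hold for all real values of x and y for which both sides are defined.
The correct rule is e^(x+y) = e^x · e^y (a product, not a sum).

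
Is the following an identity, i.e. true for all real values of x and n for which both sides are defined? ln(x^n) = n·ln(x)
Yes, this is an identity.

Claim: ln(x^n) = n·ln(x).
Reasoning: The right side requires x > 0. For x > 0, x^n = (e^(ln x))^n = e^(n·ln x), so taking ln of both sides gives ln(x^n) = n·ln(x).
So the two sides agree for all real values of x and n for which both sides are defined.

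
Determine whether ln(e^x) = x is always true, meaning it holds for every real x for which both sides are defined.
Claim: ln(e^x) = x.
Reasoning: ln is the inverse of the exponential: ln(e^x) asks for the exponent p with e^p = e^x, and since e^p is one-to-one that exponent is p = x.
So the two sides agree for every real x for which both sides are defined.

Conclusion: Yes, this is an identity.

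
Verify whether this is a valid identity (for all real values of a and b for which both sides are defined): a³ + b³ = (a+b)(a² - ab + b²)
Yes, this is an identity.

Claim: a³ + b³ = (a+b)(a² - ab + b²).
Reasoning: Expand the right side: (a+b)(a² - ab + b²) = a³ - a²b + ab² + a²b - ab² + b³ = a³ + b³ (the middle terms cancel in pairs).
So the two sides agree for all real values of a and b for which both sides are defined.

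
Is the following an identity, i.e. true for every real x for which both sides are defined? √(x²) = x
No, this is NOT an identity.

Claim: √(x²) = x.
Test a specific point where both sides are defined: x = -1.
LHS = √(x²) ≈ 1.0000
RHS = x ≈ -1.0000
Since 1.0000 ≠ -1.0000, the equation fails at this point, so it cannot hold for every real x for which both sides are defined.
√(x²) = |x|, which differs from x whenever x < 0 (both sides are defined for every real x).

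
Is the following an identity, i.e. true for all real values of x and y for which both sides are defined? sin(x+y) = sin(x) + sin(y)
Claim: sin(x+y) = sin(x) + sin(y).
Test a specific point where both sides are defined: x = -π/2, y = 2π/3.
LHS = sin(x+y) ≈ 0.5000
RHS = sin(x) + sin(y) ≈ -0.1340
Since 0.5000 ≠ -0.1340, the equation fails at this point, so it cannot hold for all real values of x and y for which both sides are defined.
The correct expansion is sin(x+y) = sin(x)cos(y) + cos(x)sin(y); sine is not additive.

Conclusion: No, this is NOT an identity.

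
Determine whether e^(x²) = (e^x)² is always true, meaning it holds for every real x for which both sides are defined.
No, this is NOT an identity.

Claim: e^(x²) = (e^x)².
Test a specific point where both sides are defined: x = 3/2.
LHS = e^(x²) ≈ 9.4877
RHS = (e^x)² ≈ 20.0855
Since 9.4877 ≠ 20.0855, the equation fails at this point, so it cannot hold for every real x for which both sides are defined.
(e^x)² = e^(2x), and 2x ≠ x² in general.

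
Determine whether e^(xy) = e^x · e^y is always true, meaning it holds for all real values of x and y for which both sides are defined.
No, this is NOT an identity.

Claim: e^(xy) = e^x · e^y.
Test a specific point where both sides are defined: x = -3, y = -1.
LHS = e^(xy) ≈ 20.0855
RHS = e^x · e^y ≈ 0.0183
Since 20.0855 ≠ 0.0183, the equation fails at this point, so it cannot hold for all real values of x and y for which both sides are defined.
e^x · e^y = e^(x+y), not e^(xy).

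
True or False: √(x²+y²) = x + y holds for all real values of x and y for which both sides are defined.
False.

Claim: √(x²+y²) = x + y.
Test a specific point where both sides are defined: x = -2, y = -1.
LHS = √(x²+y²) ≈ 2.2361
RHS = x + y ≈ -3.0000
Since 2.2361 ≠ -3.0000, the equation fails at this point, so it cannot hold for all real values of x and y for which both sides are defined.
(x+y)² = x² + 2xy + y², not x² + y², so the square root does not split this way.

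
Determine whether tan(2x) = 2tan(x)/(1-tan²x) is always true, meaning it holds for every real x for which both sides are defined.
Yes, this is an identity.

Claim: tan(2x) = 2tan(x)/(1-tan²x).
Reasoning: tan(2x) = sin(2x)/cos(2x) = 2sin(x)cos(x) / (cos²x - sin²x). Divide numerator and denominator by cos²x: 2tan(x) / (1 - tan²x).
So the two sides agree for every real x for which both sides are defined.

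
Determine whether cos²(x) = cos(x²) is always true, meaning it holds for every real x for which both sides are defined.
No, this is NOT an identity.

Claim: cos²(x) = cos(x²).
Test a specific point where both sides are defined: x = -π/4.
LHS = cos²(x) ≈ 0.5000
RHS = cos(x²) ≈ 0.8157
Since 0.5000 ≠ 0.8157, the equation fails at this point, so it cannot hold for every real x for which both sides are defined.
cos²(x) means (cos x)², squaring the output; cos(x²) squares the input. These are different functions.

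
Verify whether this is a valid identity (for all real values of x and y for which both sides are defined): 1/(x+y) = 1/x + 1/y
No, this is NOT an identity.

Claim: 1/(x+y) = 1/x + 1/y.
Test a specific point where both sides are defined: x = 5, y = 4.
LHS = 1/(x+y) ≈ 0.1111
RHS = 1/x + 1/y ≈ 0.4500
Since 0.1111 ≠ 0.4500, the equation fails at this point, so it cannot hold for all real values of x and y for which both sides are defined.
1/x + 1/y = (x+y)/(xy), which is not 1/(x+y).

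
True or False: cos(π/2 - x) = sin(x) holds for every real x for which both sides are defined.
True.

Claim: cos(π/2 - x) = sin(x).
Reasoning: Use cos(u - v) = cos(u)cos(v) + sin(u)sin(v) with u = π/2, v = x: cos(π/2)cos(x) + sin(π/2)sin(x) = 0·cos(x) + 1·sin(x) = sin(x).
So the two sides agree for every real x for which both sides are defined.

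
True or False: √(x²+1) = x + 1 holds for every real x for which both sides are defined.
False.

Claim: √(x²+1) = x + 1.
Test a specific point where both sides are defined: x = -1.
LHS = √(x²+1) ≈ 1.4142
RHS = x + 1 ≈ 0.0000
Since 1.4142 ≠ 0.0000, the equation fails at this point, so it cannot hold for every real x for which both sides are defined.
(x+1)² = x² + 2x + 1 ≠ x² + 1 unless x = 0.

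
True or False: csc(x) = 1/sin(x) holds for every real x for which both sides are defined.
Claim: csc(x) = 1/sin(x).
Reasoning: csc(x) is by definition the reciprocal of sin(x), wherever sin(x) ≠ 0.
So the two sides agree for every real x for which both sides are defined.

Conclusion: True.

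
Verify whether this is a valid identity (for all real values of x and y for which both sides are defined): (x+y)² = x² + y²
No, this is NOT an identity.

Claim: (x+y)² = x² + y².
Test a specific point where both sides are defined: x = -2, y = 1.
LHS = (x+y)² ≈ 1.0000
RHS = x² + y² ≈ 5.0000
Since 1.0000 ≠ 5.0000, the equation fails at this point, so it cannot hold for all real values of x and y for which both sides are defined.
The correct expansion is (x+y)² = x² + 2xy + y²; the cross term 2xy is missing.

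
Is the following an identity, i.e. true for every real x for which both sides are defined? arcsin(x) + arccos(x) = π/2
Claim: arcsin(x) + arccos(x) = π/2.
Reasoning: Both sides are defined for -1 ≤ x ≤ 1. Let θ = arcsin(x), so sin θ = x and θ ∈ [-π/2, π/2]. Then cos(π/2 - θ) = sin θ = x and π/2 - θ ∈ [0, π], which is exactly the range of arccos, so arccos(x) = π/2 - θ. Adding: arcsin(x) + arccos(x) = θ + (π/2 - θ) = π/2.
So the two sides agree for every real x for which both sides are defined.

Conclusion: Yes, this is an identity.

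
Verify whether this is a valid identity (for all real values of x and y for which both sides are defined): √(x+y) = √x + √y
No, this is NOT an identity.

Claim: √(x+y) = √x + √y.
Test a specific point where both sides are defined: x = 5, y = 2.
LHS = √(x+y) ≈ 2.6458
RHS = √x + √y ≈ 3.6503
Since 2.6458 ≠ 3.6503, the equation fails at this point, so it cannot hold for all real values of x and y for which both sides are defined.
Squaring the right side gives x + 2√(xy) + y, not x + y.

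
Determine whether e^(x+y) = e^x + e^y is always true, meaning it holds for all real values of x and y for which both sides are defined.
Claim: e^(x+y) = e^x + e^y.
Test a specific point where both sides are defined: x = 2, y = 3/2.
LHS = e^(x+y) ≈ 33.1155
RHS = e^x + e^y ≈ 11.8707
Since 33.1155 ≠ 11.8707, the equation fails at this point, so it cannot hold for all real values of x and y for which both sides are defined.
The correct rule is e^(x+y) = e^x · e^y (a product, not a sum).

Conclusion: No, this is NOT an identity.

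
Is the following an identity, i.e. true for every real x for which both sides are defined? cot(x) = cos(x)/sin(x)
Yes, this is an identity.

Claim: cot(x) = cos(x)/sin(x).
Reasoning: cot(x) is defined as 1/tan(x) = 1/(sin(x)/cos(x)) = cos(x)/sin(x), wherever sin(x) ≠ 0.
So the two sides agree for every real x for which both sides are defined.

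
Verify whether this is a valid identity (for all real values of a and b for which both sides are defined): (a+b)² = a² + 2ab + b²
Claim: (a+b)² = a² + 2ab + b².
Reasoning: Expand: (a+b)² = (a+b)(a+b) = a·a + a·b + b·a + b·b = a² + 2ab + b².
So the two sides agree for all real values of a and b for which both sides are defined.

Conclusion: Yes, this is an identity.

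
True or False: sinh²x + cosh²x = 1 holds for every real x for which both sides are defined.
False.

Claim: sinh²x + cosh²x = 1.
Test a specific point where both sides are defined: x = -3.
LHS = sinh²x + cosh²x ≈ 201.7156
RHS = 1 ≈ 1.0000
Since 201.7156 ≠ 1.0000, the equation fails at this point, so it cannot hold for every real x for which both sides are defined.
The correct hyperbolic identity is cosh²x - sinh²x = 1 (a difference); the sum sinh²x + cosh²x equals cosh(2x).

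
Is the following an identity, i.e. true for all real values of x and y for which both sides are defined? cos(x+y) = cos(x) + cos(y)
Claim: cos(x+y) = cos(x) + cos(y).
Test a specific point where both sides are defined: x = -π/4, y = 2π/3.
LHS = cos(x+y) ≈ 0.2588
RHS = cos(x) + cos(y) ≈ 0.2071
Since 0.2588 ≠ 0.2071, the equation fails at this point, so it cannot hold for all real values of x and y for which both sides are defined.
The correct expansion is cos(x+y) = cos(x)cos(y) - sin(x)sin(y); cosine is not additive.

Conclusion: No, this is NOT an identity.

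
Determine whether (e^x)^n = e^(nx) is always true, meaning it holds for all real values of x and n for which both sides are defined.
Claim: (e^x)^n = e^(nx).
Reasoning: e^x is a positive real number, and for a positive base B and real exponent n, B^n = e^(n·ln B). With B = e^x, ln B = x, so (e^x)^n = e^(n·x).
So the two sides agree for all real values of x and n for which both sides are defined.

Conclusion: Yes, this is an identity.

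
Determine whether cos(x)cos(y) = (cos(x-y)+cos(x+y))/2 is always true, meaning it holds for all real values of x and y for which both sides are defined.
Yes, this is an identity.

Claim: cos(x)cos(y) = (cos(x-y)+cos(x+y))/2.
Reasoning: cos(x-y) = cos(x)cos(y) + sin(x)sin(y) and cos(x+y) = cos(x)cos(y) - sin(x)sin(y). Adding, cos(x-y) + cos(x+y) = 2cos(x)cos(y); divide by 2.
So the two sides agree for all real values of x and y for which both sides are defined.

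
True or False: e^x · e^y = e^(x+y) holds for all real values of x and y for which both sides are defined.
Claim: e^x · e^y = e^(x+y).
Reasoning: This is the law of exponents for a common base: multiplying powers adds exponents. E.g. from the series, (Σ x^j/j!)(Σ y^k/k!) = Σ_m (Σ_{j+k=m} x^j y^k/(j!k!)) = Σ_m (x+y)^m/m! by the binomial theorem.
So the two sides agree for all real values of x and y for which both sides are defined.

Conclusion: True.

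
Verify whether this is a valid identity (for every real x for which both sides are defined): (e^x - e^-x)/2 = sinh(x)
Yes, this is an identity.

Claim: (e^x - e^-x)/2 = sinh(x).
Reasoning: This is exactly the definition of the hyperbolic sine: sinh(x) := (e^x - e^-x)/2.
So the two sides agree for every real x for which both sides are defined.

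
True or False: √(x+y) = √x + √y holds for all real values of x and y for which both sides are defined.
Claim: √(x+y) = √x + √y.
Test a specific point where both sides are defined: x = 3, y = 3/2.
LHS = √(x+y) ≈ 2.1213
RHS = √x + √y ≈ 2.9568
Since 2.1213 ≠ 2.9568, the equation fails at this point, so it cannot hold for all real values of x and y for which both sides are defined.
Squaring the right side gives x + 2√(xy) + y, not x + y.

Conclusion: False.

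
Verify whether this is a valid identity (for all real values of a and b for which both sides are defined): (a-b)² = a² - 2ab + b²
Claim: (a-b)² = a² - 2ab + b².
Reasoning: Expand: (a-b)² = (a-b)(a-b) = a·a - a·b - b·a + b·b = a² - 2ab + b².
So the two sides agree for all real values of a and b for which both sides are defined.

Conclusion: Yes, this is an identity.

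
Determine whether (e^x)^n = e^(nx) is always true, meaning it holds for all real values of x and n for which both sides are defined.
Claim: (e^x)^n = e^(nx).
Reasoning: e^x is a positive real number, and for a positive base B and real exponent n, B^n = e^(n·ln B). With B = e^x, ln B = x, so (e^x)^n = e^(n·x).
So the two sides agree for all real values of x and n for which both sides are defined.

Conclusion: Yes, this is an identity.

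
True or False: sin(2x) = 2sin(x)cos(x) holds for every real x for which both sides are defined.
Claim: sin(2x) = 2sin(x)cos(x).
Reasoning: Put y = x in the addition formula sin(x+y) = sin(x)cos(y) + cos(x)sin(y): sin(2x) = sin(x)cos(x) + cos(x)sin(x) = 2sin(x)cos(x).
So the two sides agree for every real x for which both sides are defined.

Conclusion: True.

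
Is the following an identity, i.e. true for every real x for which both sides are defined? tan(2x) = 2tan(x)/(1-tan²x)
Yes, this is an identity.

Claim: tan(2x) = 2tan(x)/(1-tan²x).
Reasoning: tan(2x) = sin(2x)/cos(2x) = 2sin(x)cos(x) / (cos²x - sin²x). Divide numerator and denominator by cos²x: 2tan(x) / (1 - tan²x).
So the two sides agree for every real x for which both sides are defined.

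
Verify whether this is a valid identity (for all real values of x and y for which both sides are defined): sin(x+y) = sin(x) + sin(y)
No, this is NOT an identity.

Claim: sin(x+y) = sin(x) + sin(y).
Test a specific point where both sides are defined: x = -π/3, y = 2π/3.
LHS = sin(x+y) ≈ 0.8660
RHS = sin(x) + sin(y) ≈ 0.0000
Since 0.8660 ≠ 0.0000, the equation fails at this point, so it cannot hold for all real values of x and y for which both sides are defined.
The correct expansion is sin(x+y) = sin(x)cos(y) + cos(x)sin(y); sine is not additive.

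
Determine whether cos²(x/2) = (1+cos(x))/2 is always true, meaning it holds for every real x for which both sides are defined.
Yes, this is an identity.

Claim: cos²(x/2) = (1+cos(x))/2.
Reasoning: Use cos(2θ) = 2cos²θ - 1 with θ = x/2: cos(x) = 2cos²(x/2) - 1. Solving for cos²(x/2) gives (1 + cos(x))/2.
So the two sides agree for every real x for which both sides are defined.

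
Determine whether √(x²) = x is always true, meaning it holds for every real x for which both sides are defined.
No, this is NOT an identity.

Claim: √(x²) = x.
Test a specific point where both sides are defined: x = -3.
LHS = √(x²) ≈ 3.0000
RHS = x ≈ -3.0000
Since 3.0000 ≠ -3.0000, the equation fails at this point, so it cannot hold for every real x for which both sides are defined.
√(x²) = |x|, which differs from x whenever x < 0 (both sides are defined for every real x).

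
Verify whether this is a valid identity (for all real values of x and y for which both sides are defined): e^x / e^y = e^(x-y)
Claim: e^x / e^y = e^(x-y).
Reasoning: 1/e^y = e^(-y), so e^x / e^y = e^x · e^(-y) = e^(x + (-y)) = e^(x-y) by the product rule for exponents.
So the two sides agree for all real values of x and y for which both sides are defined.

Conclusion: Yes, this is an identity.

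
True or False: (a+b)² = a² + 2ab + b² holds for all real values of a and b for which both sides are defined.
Claim: (a+b)² = a² + 2ab + b².
Reasoning: Expand: (a+b)² = (a+b)(a+b) = a·a + a·b + b·a + b·b = a² + 2ab + b².
So the two sides agree for all real values of a and b for which both sides are defined.

Conclusion: True.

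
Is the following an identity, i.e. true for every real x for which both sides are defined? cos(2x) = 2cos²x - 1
Yes, this is an identity.

Claim: cos(2x) = 2cos²x - 1.
Reasoning: cos(2x) = cos²x - sin²x. Replace sin²x by 1 - cos²x: cos²x - (1 - cos²x) = 2cos²x - 1.
So the two sides agree for every real x for which both sides are defined.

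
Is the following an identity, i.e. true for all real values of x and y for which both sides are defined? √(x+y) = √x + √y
Claim: √(x+y) = √x + √y.
Test a specific point where both sides are defined: x = 4, y = 3/2.
LHS = √(x+y) ≈ 2.3452
RHS = √x + √y ≈ 3.2247
Since 2.3452 ≠ 3.2247, the equation fails at this point, so it cannot hold for all real values of x and y for which both sides are defined.
Squaring the right side gives x + 2√(xy) + y, not x + y.

Conclusion: No, this is NOT an identity.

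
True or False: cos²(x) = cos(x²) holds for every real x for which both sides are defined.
False.

Claim: cos²(x) = cos(x²).
Test a specific point where both sides are defined: x = π/4.
LHS = cos²(x) ≈ 0.5000
RHS = cos(x²) ≈ 0.8157
Since 0.5000 ≠ 0.8157, the equation fails at this point, so it cannot hold for every real x for which both sides are defined.
cos²(x) means (cos x)², squaring the output; cos(x²) squares the input. These are different functions.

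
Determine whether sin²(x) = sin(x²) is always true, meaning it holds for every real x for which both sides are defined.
No, this is NOT an identity.

Claim: sin²(x) = sin(x²).
Test a specific point where both sides are defined: x = π.
LHS = sin²(x) ≈ 0.0000
RHS = sin(x²) ≈ -0.4303
Since 0.0000 ≠ -0.4303, the equation fails at this point, so it cannot hold for every real x for which both sides are defined.
sin²(x) means (sin x)², squaring the output; sin(x²) squares the input. These are different functions.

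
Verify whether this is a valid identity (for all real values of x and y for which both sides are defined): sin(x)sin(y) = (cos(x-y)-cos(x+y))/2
Yes, this is an identity.

Claim: sin(x)sin(y) = (cos(x-y)-cos(x+y))/2.
Reasoning: cos(x-y) = cos(x)cos(y) + sin(x)sin(y) and cos(x+y) = cos(x)cos(y) - sin(x)sin(y). Subtracting, cos(x-y) - cos(x+y) = 2sin(x)sin(y); divide by 2.
So the two sides agree for all real values of x and y for which both sides are defined.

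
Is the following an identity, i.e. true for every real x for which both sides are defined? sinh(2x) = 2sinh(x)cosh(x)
Yes, this is an identity.

Claim: sinh(2x) = 2sinh(x)cosh(x).
Reasoning: 2sinh(x)cosh(x) = 2 · (e^x - e^-x)/2 · (e^x + e^-x)/2 = (e^(2x) - e^(-2x))/2 = sinh(2x).
So the two sides agree for every real x for which both sides are defined.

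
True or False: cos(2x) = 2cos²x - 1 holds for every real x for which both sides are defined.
True.

Claim: cos(2x) = 2cos²x - 1.
Reasoning: cos(2x) = cos²x - sin²x. Replace sin²x by 1 - cos²x: cos²x - (1 - cos²x) = 2cos²x - 1.
So the two sides agree for every real x for which both sides are defined.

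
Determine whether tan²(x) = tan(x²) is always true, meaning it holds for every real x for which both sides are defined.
No, this is NOT an identity.

Claim: tan²(x) = tan(x²).
Test a specific point where both sides are defined: x = π/6.
LHS = tan²(x) ≈ 0.3333
RHS = tan(x²) ≈ 0.2812
Since 0.3333 ≠ 0.2812, the equation fails at this point, so it cannot hold for every real x for which both sides are defined.
tan²(x) means (tan x)², squaring the output; tan(x²) squares the input. These are different functions.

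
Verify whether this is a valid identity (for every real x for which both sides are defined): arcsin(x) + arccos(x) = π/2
Claim: arcsin(x) + arccos(x) = π/2.
Reasoning: Both sides are defined for -1 ≤ x ≤ 1. Let θ = arcsin(x), so sin θ = x and θ ∈ [-π/2, π/2]. Then cos(π/2 - θ) = sin θ = x and π/2 - θ ∈ [0, π], which is exactly the range of arccos, so arccos(x) = π/2 - θ. Adding: arcsin(x) + arccos(x) = θ + (π/2 - θ) = π/2.
So the two sides agree for every real x for which both sides are defined.

Conclusion: Yes, this is an identity.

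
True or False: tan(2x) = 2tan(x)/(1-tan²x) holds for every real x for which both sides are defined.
Claim: tan(2x) = 2tan(x)/(1-tan²x).
Reasoning: tan(2x) = sin(2x)/cos(2x) = 2sin(x)cos(x) / (cos²x - sin²x). Divide numerator and denominator by cos²x: 2tan(x) / (1 - tan²x).
So the two sides agree for every real x for which both sides are defined.

Conclusion: True.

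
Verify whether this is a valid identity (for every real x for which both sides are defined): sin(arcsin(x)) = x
Claim: sin(arcsin(x)) = x.
Reasoning: For -1 ≤ x ≤ 1 (where arcsin is defined), arcsin(x) is by definition an angle whose sine equals x. Taking the sine of that angle returns x. (Note the other order, arcsin(sin x) = x, is NOT an identity.)
So the two sides agree for every real x for which both sides are defined.

Conclusion: Yes, this is an identity.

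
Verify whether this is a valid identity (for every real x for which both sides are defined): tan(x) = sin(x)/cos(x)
Yes, this is an identity.

Claim: tan(x) = sin(x)/cos(x).
Reasoning: For an angle x whose terminal point on the unit circle is (cos x, sin x), tan(x) is defined as the ratio (second coordinate)/(first coordinate) = sin(x)/cos(x), wherever cos(x) ≠ 0.
So the two sides agree for every real x for which both sides are defined.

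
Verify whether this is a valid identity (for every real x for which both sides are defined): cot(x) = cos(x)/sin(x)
Yes, this is an identity.

Claim: cot(x) = cos(x)/sin(x).
Reasoning: cot(x) is defined as 1/tan(x) = 1/(sin(x)/cos(x)) = cos(x)/sin(x), wherever sin(x) ≠ 0.
So the two sides agree for every real x for which both sides are defined.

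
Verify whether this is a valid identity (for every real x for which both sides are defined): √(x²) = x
No, this is NOT an identity.

Claim: √(x²) = x.
Test a specific point where both sides are defined: x = -1.
LHS = √(x²) ≈ 1.0000
RHS = x ≈ -1.0000
Since 1.0000 ≠ -1.0000, the equation fails at this point, so it cannot hold for every real x for which both sides are defined.
√(x²) = |x|, which differs from x whenever x < 0 (both sides are defined for every real x).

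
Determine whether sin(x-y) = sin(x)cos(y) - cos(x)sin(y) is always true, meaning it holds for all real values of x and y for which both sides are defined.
Claim: sin(x-y) = sin(x)cos(y) - cos(x)sin(y).
Reasoning: Replace y by -y in sin(x+y) = sin(x)cos(y) + cos(x)sin(y) and use cos(-y) = cos(y), sin(-y) = -sin(y): sin(x-y) = sin(x)cos(y) - cos(x)sin(y).
So the two sides agree for all real values of x and y for which both sides are defined.

Conclusion: Yes, this is an identity.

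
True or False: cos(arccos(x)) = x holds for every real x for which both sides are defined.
Claim: cos(arccos(x)) = x.
Reasoning: For -1 ≤ x ≤ 1 (where arccos is defined), arccos(x) is by definition an angle whose cosine equals x. Taking the cosine of that angle returns x. (Note the other order, arccos(cos x) = x, is NOT an identity.)
So the two sides agree for every real x for which both sides are defined.

Conclusion: True.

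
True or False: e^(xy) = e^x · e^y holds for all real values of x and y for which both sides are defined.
False.

Claim: e^(xy) = e^x · e^y.
Test a specific point where both sides are defined: x = 3, y = -2.
LHS = e^(xy) ≈ 0.0025
RHS = e^x · e^y ≈ 2.7183
Since 0.0025 ≠ 2.7183, the equation fails at this point, so it cannot hold for all real values of x and y for which both sides are defined.
e^x · e^y = e^(x+y), not e^(xy).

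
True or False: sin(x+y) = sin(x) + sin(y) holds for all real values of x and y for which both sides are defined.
Claim: sin(x+y) = sin(x) + sin(y).
Test a specific point where both sides are defined: x = -π/4, y = 2π/3.
LHS = sin(x+y) ≈ 0.9659
RHS = sin(x) + sin(y) ≈ 0.1589
Since 0.9659 ≠ 0.1589, the equation fails at this point, so it cannot hold for all real values of x and y for which both sides are defined.
The correct expansion is sin(x+y) = sin(x)cos(y) + cos(x)sin(y); sine is not additive.

Conclusion: False.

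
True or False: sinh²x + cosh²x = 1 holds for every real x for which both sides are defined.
False.

Claim: sinh²x + cosh²x = 1.
Test a specific point where both sides are defined: x = -1.
LHS = sinh²x + cosh²x ≈ 3.7622
RHS = 1 ≈ 1.0000
Since 3.7622 ≠ 1.0000, the equation fails at this point, so it cannot hold for every real x for which both sides are defined.
The correct hyperbolic identity is cosh²x - sinh²x = 1 (a difference); the sum sinh²x + cosh²x equals cosh(2x).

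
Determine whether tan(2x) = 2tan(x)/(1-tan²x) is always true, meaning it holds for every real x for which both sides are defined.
Claim: tan(2x) = 2tan(x)/(1-tan²x).
Reasoning: tan(2x) = sin(2x)/cos(2x) = 2sin(x)cos(x) / (cos²x - sin²x). Divide numerator and denominator by cos²x: 2tan(x) / (1 - tan²x).
So the two sides agree for every real x for which both sides are defined.

Conclusion: Yes, this is an identity.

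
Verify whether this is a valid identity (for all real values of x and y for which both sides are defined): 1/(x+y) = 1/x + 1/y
Claim: 1/(x+y) = 1/x + 1/y.
Test a specific point where both sides are defined: x = -3, y = 4.
LHS = 1/(x+y) ≈ 1.0000
RHS = 1/x + 1/y ≈ -0.0833
Since 1.0000 ≠ -0.0833, the equation fails at this point, so it cannot hold for all real values of x and y for which both sides are defined.
1/x + 1/y = (x+y)/(xy), which is not 1/(x+y).

Conclusion: No, this is NOT an identity.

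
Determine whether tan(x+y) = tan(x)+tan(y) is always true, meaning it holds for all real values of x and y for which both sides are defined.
No, this is NOT an identity.

Claim: tan(x+y) = tan(x)+tan(y).
Test a specific point where both sides are defined: x = π/3, y = π/4.
LHS = tan(x+y) ≈ -3.7321
RHS = tan(x)+tan(y) ≈ 2.7321
Since -3.7321 ≠ 2.7321, the equation fails at this point, so it cannot hold for all real values of x and y for which both sides are defined.
The correct formula is tan(x+y) = (tan(x) + tan(y))/(1 - tan(x)tan(y)).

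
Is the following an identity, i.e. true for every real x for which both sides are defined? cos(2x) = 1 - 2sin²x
Yes, this is an identity.

Claim: cos(2x) = 1 - 2sin²x.
Reasoning: cos(2x) = cos²x - sin²x. Replace cos²x by 1 - sin²x: (1 - sin²x) - sin²x = 1 - 2sin²x.
So the two sides agree for every real x for which both sides are defined.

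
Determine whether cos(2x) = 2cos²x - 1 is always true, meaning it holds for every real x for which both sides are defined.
Claim: cos(2x) = 2cos²x - 1.
Reasoning: cos(2x) = cos²x - sin²x. Replace sin²x by 1 - cos²x: cos²x - (1 - cos²x) = 2cos²x - 1.
So the two sides agree for every real x for which both sides are defined.

Conclusion: Yes, this is an identity.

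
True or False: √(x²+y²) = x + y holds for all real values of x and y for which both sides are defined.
Claim: √(x²+y²) = x + y.
Test a specific point where both sides are defined: x = -1, y = 4.
LHS = √(x²+y²) ≈ 4.1231
RHS = x + y ≈ 3.0000
Since 4.1231 ≠ 3.0000, the equation fails at this point, so it cannot hold for all real values of x and y for which both sides are defined.
(x+y)² = x² + 2xy + y², not x² + y², so the square root does not split this way.

Conclusion: False.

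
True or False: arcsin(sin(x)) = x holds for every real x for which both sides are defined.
False.

Claim: arcsin(sin(x)) = x.
Test a specific point where both sides are defined: x = 3π/4.
LHS = arcsin(sin(x)) ≈ 0.7854
RHS = x ≈ 2.3562
Since 0.7854 ≠ 2.3562, the equation fails at this point, so it cannot hold for every real x for which both sides are defined.
arcsin only returns values in [-π/2, π/2], so arcsin(sin(x)) = x holds only for x in that interval, not for all real x.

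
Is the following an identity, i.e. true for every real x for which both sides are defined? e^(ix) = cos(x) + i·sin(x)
Claim: e^(ix) = cos(x) + i·sin(x).
Reasoning: Euler's formula. Expand e^(ix) = Σ (ix)^k / k!. Since i² = -1, the even-k terms are Σ (-1)^m x^(2m)/(2m)! = cos(x) and the odd-k terms are i · Σ (-1)^m x^(2m+1)/(2m+1)! = i·sin(x).
So the two sides agree for every real x for which both sides are defined.

Conclusion: Yes, this is an identity.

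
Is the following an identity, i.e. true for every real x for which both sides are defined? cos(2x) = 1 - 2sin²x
Claim: cos(2x) = 1 - 2sin²x.
Reasoning: cos(2x) = cos²x - sin²x. Replace cos²x by 1 - sin²x: (1 - sin²x) - sin²x = 1 - 2sin²x.
So the two sides agree for every real x for which both sides are defined.

Conclusion: Yes, this is an identity.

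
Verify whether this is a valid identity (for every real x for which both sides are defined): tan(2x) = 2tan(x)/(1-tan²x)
Claim: tan(2x) = 2tan(x)/(1-tan²x).
Reasoning: tan(2x) = sin(2x)/cos(2x) = 2sin(x)cos(x) / (cos²x - sin²x). Divide numerator and denominator by cos²x: 2tan(x) / (1 - tan²x).
So the two sides agree for every real x for which both sides are defined.

Conclusion: Yes, this is an identity.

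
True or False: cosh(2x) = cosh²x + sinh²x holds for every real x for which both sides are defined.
Claim: cosh(2x) = cosh²x + sinh²x.
Reasoning: cosh²x = (e^(2x) + 2 + e^(-2x))/4 and sinh²x = (e^(2x) - 2 + e^(-2x))/4. Adding gives (2e^(2x) + 2e^(-2x))/4 = (e^(2x) + e^(-2x))/2 = cosh(2x).
So the two sides agree for every real x for which both sides are defined.

Conclusion: True.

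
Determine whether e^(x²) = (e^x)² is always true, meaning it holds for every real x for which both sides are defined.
Claim: e^(x²) = (e^x)².
Test a specific point where both sides are defined: x = 3.
LHS = e^(x²) ≈ 8103.0839
RHS = (e^x)² ≈ 403.4288
Since 8103.0839 ≠ 403.4288, the equation fails at this point, so it cannot hold for every real x for which both sides are defined.
(e^x)² = e^(2x), and 2x ≠ x² in general.

Conclusion: No, this is NOT an identity.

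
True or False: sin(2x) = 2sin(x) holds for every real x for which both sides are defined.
False.

Claim: sin(2x) = 2sin(x).
Test a specific point where both sides are defined: x = 3π/4.
LHS = sin(2x) ≈ -1.0000
RHS = 2sin(x) ≈ 1.4142
Since -1.0000 ≠ 1.4142, the equation fails at this point, so it cannot hold for every real x for which both sides are defined.
The correct double-angle formula is sin(2x) = 2sin(x)cos(x).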